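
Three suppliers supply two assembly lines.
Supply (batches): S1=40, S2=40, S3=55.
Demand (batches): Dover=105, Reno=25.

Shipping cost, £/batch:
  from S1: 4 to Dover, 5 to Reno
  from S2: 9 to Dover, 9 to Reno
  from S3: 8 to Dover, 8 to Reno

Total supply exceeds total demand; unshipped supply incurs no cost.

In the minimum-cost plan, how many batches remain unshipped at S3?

0

An optimal plan:
  S1–Dover: 40 batches
  S2–Dover: 35 batches
  S3–Dover: 30 batches
  S3–Reno: 25 batches
Total cost = £915.
S3 ships 55 of its 55, leaving 0.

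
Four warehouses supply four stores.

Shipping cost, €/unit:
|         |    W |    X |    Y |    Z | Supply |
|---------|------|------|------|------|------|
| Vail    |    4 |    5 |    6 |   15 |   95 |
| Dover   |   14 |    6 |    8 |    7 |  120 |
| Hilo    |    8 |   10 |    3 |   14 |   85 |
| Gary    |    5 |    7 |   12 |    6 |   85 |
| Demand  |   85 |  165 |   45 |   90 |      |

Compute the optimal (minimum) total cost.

Optimal allocation:
  Vail->W: 45 × €4 = €180
  Vail->X: 50 × €5 = €250
  Dover->X: 115 × €6 = €690
  Dover->Z: 5 × €7 = €35
  Hilo->W: 40 × €8 = €320
  Hilo->Y: 45 × €3 = €135
  Gary->Z: 85 × €6 = €510
Total = 180 + 250 + 690 + 35 + 320 + 135 + 510 = €2120.

2120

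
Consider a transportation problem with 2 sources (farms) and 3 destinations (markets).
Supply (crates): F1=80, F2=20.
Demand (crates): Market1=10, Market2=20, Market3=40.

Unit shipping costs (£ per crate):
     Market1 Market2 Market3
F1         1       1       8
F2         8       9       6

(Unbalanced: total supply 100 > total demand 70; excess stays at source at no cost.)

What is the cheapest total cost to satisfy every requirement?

310

One minimum-cost allocation:
  F1–Market1: 10 × £1 = £10
  F1–Market2: 20 × £1 = £20
  F1–Market3: 20 × £8 = £160
  F2–Market3: 20 × £6 = £120
Total = 10 + 20 + 160 + 120 = £310.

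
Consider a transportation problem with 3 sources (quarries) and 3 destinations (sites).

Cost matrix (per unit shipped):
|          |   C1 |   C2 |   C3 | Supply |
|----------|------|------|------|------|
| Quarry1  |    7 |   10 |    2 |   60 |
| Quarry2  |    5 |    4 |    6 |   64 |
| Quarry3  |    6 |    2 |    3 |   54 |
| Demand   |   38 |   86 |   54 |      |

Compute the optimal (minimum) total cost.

546

Optimal allocation:
  Quarry1 to C1: 6 × 7 = 42
  Quarry1 to C3: 54 × 2 = 108
  Quarry2 to C1: 32 × 5 = 160
  Quarry2 to C2: 32 × 4 = 128
  Quarry3 to C2: 54 × 2 = 108
Total = 42 + 108 + 160 + 128 + 108 = 546.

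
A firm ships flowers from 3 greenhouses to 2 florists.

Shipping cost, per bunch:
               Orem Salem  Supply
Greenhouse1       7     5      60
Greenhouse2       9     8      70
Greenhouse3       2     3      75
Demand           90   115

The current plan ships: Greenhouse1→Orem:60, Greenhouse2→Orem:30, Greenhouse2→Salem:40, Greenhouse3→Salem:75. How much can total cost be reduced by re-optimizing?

Current plan cost = 60·7 + 30·9 + 40·8 + 75·3 = 1235.
Optimal plan:
  Greenhouse1->Salem: 60 × 5 = 300
  Greenhouse2->Orem: 15 × 9 = 135
  Greenhouse2->Salem: 55 × 8 = 440
  Greenhouse3->Orem: 75 × 2 = 150
Optimal cost = 1025.
Saving = 1235 − 1025 = 210.

210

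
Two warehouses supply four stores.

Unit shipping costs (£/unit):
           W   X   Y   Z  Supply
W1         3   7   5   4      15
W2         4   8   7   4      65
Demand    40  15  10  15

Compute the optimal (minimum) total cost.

385

One minimum-cost allocation:
  W1 to W: 5 × £3 = £15
  W1 to Y: 10 × £5 = £50
  W2 to W: 35 × £4 = £140
  W2 to X: 15 × £8 = £120
  W2 to Z: 15 × £4 = £60
Total = 15 + 50 + 140 + 120 + 60 = £385.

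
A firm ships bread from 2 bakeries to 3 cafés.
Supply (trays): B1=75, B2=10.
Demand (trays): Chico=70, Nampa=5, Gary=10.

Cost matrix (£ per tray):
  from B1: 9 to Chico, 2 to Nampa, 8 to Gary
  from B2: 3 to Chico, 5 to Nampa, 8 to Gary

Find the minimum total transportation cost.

660

Optimal allocation:
  B1→Chico: 60 trays
  B1→Nampa: 5 trays
  B1→Gary: 10 trays
  B2→Chico: 10 trays
Total cost = £660.
(Supply check: B1 ships 75; B2 ships 10.)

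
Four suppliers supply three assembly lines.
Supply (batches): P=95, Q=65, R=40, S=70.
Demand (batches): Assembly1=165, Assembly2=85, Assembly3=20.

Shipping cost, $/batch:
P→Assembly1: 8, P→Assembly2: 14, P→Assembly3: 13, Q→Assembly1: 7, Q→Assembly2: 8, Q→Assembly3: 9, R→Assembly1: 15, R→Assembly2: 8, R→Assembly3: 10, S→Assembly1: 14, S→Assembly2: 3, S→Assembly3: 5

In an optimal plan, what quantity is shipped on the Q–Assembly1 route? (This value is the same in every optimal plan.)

65

The minimum-cost plan:
  P to Assembly1: 95 × $8 = $760
  Q to Assembly1: 65 × $7 = $455
  R to Assembly1: 5 × $15 = $75
  R to Assembly2: 35 × $8 = $280
  S to Assembly2: 50 × $3 = $150
  S to Assembly3: 20 × $5 = $100
Total cost = $1820.
So Q→Assembly1 carries 65 batches.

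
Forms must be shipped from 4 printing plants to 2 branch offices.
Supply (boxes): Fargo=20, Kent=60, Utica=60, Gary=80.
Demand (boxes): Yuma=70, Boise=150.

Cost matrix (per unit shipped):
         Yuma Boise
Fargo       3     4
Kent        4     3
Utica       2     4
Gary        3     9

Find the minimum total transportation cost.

A cheapest plan:
  Fargo–Boise: 20 boxes
  Kent–Boise: 60 boxes
  Utica–Boise: 60 boxes
  Gary–Yuma: 70 boxes
  Gary–Boise: 10 boxes
Total cost = 800.

800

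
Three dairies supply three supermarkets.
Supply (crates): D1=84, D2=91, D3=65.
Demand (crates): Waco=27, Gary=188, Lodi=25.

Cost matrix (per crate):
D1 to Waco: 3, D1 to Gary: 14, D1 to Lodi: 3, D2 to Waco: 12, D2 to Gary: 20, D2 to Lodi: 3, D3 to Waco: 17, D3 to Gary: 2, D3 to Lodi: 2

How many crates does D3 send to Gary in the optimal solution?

Optimal shipments:
  D1 to Waco: 27 × 3 = 81
  D1 to Gary: 57 × 14 = 798
  D2 to Gary: 66 × 20 = 1320
  D2 to Lodi: 25 × 3 = 75
  D3 to Gary: 65 × 2 = 130
Total cost = 2404.
So D3→Gary carries 65 crates.

65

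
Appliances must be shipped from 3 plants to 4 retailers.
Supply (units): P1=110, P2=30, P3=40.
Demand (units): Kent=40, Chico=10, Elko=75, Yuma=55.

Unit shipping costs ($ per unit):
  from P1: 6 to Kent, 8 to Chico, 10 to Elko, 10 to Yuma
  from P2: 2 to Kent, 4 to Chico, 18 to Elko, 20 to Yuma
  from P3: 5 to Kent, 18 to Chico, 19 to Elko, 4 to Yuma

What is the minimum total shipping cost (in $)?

Optimal allocation:
  P1->Kent: 10 units
  P1->Chico: 10 units
  P1->Elko: 75 units
  P1->Yuma: 15 units
  P2->Kent: 30 units
  P3->Yuma: 40 units
Total cost = $1260.
(Supply check: P1 ships 110; P2 ships 30; P3 ships 40.)

1260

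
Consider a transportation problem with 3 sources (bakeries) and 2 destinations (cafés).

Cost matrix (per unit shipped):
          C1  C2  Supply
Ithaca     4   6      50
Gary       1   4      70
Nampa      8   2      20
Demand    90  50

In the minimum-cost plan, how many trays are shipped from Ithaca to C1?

20

Optimal shipments:
  Ithaca→C1: 20 × 4 = 80
  Ithaca→C2: 30 × 6 = 180
  Gary→C1: 70 × 1 = 70
  Nampa→C2: 20 × 2 = 40
Total cost = 370.
So Ithaca→C1 carries 20 trays.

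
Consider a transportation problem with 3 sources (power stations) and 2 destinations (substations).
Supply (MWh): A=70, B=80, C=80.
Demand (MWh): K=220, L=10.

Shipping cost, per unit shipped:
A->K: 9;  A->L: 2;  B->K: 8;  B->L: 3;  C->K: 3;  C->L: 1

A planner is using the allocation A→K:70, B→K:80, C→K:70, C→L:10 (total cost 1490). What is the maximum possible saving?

Current plan cost = 70·9 + 80·8 + 70·3 + 10·1 = 1490.
Optimal plan:
  A->K: 60 × 9 = 540
  A->L: 10 × 2 = 20
  B->K: 80 × 8 = 640
  C->K: 80 × 3 = 240
Optimal cost = 1440.
Saving = 1490 − 1440 = 50.

50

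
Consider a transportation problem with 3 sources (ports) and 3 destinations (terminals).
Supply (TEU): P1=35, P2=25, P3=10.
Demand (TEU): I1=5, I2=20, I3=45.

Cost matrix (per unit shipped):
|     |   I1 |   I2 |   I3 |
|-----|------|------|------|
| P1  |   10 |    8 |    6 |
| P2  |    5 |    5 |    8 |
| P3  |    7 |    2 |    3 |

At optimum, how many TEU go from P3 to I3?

Optimal shipments:
  P1->I3: 35 TEU
  P2->I1: 5 TEU
  P2->I2: 20 TEU
  P3->I3: 10 TEU
Total cost = 365.
So P3→I3 carries 10 TEU.

10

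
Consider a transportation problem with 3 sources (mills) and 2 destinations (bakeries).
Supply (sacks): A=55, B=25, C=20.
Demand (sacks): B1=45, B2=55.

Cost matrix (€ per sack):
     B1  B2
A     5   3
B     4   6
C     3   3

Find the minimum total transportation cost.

325

Optimal allocation:
  A to B2: 55 × €3 = €165
  B to B1: 25 × €4 = €100
  C to B1: 20 × €3 = €60
Total = 165 + 100 + 60 = €325.
(Supply check: A ships 55; B ships 25; C ships 20.)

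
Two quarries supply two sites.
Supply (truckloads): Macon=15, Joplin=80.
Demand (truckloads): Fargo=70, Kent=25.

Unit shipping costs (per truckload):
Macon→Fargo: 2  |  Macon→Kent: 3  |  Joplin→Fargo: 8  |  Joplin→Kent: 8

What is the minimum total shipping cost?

670

Optimal allocation:
  Macon–Fargo: 15 × 2 = 30
  Joplin–Fargo: 55 × 8 = 440
  Joplin–Kent: 25 × 8 = 200
Total = 30 + 440 + 200 = 670.
(Supply check: Macon ships 15; Joplin ships 80.)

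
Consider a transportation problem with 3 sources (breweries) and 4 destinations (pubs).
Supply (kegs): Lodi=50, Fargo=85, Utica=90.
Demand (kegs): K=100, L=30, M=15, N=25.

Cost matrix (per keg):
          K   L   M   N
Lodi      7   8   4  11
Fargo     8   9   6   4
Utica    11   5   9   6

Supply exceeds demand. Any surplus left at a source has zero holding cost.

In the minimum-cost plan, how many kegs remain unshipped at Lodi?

An optimal plan:
  Lodi→K: 35 × 7 = 245
  Lodi→M: 15 × 4 = 60
  Fargo→K: 65 × 8 = 520
  Fargo→N: 20 × 4 = 80
  Utica→L: 30 × 5 = 150
  Utica→N: 5 × 6 = 30
Total cost = 1085.
Lodi ships 50 of its 50, leaving 0.

0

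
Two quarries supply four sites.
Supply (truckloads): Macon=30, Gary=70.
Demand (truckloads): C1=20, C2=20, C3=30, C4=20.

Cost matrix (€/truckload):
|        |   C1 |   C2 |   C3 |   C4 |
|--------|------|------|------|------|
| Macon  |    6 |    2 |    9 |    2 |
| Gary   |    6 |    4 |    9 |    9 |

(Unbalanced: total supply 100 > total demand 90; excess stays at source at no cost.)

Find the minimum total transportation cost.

Optimal allocation:
  Macon->C2: 10 × €2 = €20
  Macon->C4: 20 × €2 = €40
  Gary->C1: 20 × €6 = €120
  Gary->C2: 10 × €4 = €40
  Gary->C3: 30 × €9 = €270
Total = 20 + 40 + 120 + 40 + 270 = €490.
(Supply check: Macon ships 30; Gary ships 60.)

490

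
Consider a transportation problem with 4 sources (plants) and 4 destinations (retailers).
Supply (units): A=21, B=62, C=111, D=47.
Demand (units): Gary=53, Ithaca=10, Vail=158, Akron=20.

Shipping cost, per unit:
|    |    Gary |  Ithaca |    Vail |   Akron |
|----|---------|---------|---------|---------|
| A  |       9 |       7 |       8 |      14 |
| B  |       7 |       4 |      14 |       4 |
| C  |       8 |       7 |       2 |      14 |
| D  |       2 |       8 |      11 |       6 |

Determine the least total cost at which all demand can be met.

1010

One minimum-cost allocation:
  A->Vail: 21 × 8 = 168
  B->Gary: 6 × 7 = 42
  B->Ithaca: 10 × 4 = 40
  B->Vail: 26 × 14 = 364
  B->Akron: 20 × 4 = 80
  C->Vail: 111 × 2 = 222
  D->Gary: 47 × 2 = 94
Total = 168 + 42 + 40 + 364 + 80 + 222 + 94 = 1010.
(Supply check: A ships 21; B ships 62; C ships 111; D ships 47.)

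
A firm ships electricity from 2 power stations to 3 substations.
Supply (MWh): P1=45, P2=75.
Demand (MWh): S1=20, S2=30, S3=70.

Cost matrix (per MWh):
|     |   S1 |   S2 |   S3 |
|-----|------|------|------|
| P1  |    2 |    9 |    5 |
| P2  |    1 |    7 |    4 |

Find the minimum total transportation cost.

555

One minimum-cost allocation:
  P1–S3: 45 MWh
  P2–S1: 20 MWh
  P2–S2: 30 MWh
  P2–S3: 25 MWh
Total cost = 555.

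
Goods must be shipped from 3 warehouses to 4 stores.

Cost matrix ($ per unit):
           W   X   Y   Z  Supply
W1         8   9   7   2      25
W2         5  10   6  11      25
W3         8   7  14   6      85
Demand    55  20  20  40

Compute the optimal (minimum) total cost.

825

One minimum-cost allocation:
  W1->Z: 25 × $2 = $50
  W2->W: 5 × $5 = $25
  W2->Y: 20 × $6 = $120
  W3->W: 50 × $8 = $400
  W3->X: 20 × $7 = $140
  W3->Z: 15 × $6 = $90
Total = 50 + 25 + 120 + 400 + 140 + 90 = $825.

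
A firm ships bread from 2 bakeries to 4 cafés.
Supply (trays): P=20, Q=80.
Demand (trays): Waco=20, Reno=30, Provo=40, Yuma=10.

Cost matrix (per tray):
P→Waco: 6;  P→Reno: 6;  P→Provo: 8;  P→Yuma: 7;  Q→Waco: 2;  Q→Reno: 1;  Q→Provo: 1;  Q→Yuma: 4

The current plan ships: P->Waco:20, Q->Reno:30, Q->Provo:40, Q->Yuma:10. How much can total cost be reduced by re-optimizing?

10

Current plan cost = 20·6 + 30·1 + 40·1 + 10·4 = 230.
Optimal plan:
  P→Waco: 10 × 6 = 60
  P→Yuma: 10 × 7 = 70
  Q→Waco: 10 × 2 = 20
  Q→Reno: 30 × 1 = 30
  Q→Provo: 40 × 1 = 40
Optimal cost = 220.
Saving = 230 − 220 = 10.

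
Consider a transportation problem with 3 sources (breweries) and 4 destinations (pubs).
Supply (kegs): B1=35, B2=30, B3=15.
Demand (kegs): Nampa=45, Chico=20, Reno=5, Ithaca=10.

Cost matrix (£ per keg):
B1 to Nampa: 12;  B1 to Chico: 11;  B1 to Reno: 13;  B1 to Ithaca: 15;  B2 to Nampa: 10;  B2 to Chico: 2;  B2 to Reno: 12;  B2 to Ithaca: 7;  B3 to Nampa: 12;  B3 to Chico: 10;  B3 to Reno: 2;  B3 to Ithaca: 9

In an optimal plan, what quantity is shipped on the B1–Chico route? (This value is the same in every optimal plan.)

0

Optimal shipments:
  B1 to Nampa: 35 × £12 = £420
  B2 to Nampa: 10 × £10 = £100
  B2 to Chico: 20 × £2 = £40
  B3 to Reno: 5 × £2 = £10
  B3 to Ithaca: 10 × £9 = £90
Total cost = £660.
The route B1→Chico is not used.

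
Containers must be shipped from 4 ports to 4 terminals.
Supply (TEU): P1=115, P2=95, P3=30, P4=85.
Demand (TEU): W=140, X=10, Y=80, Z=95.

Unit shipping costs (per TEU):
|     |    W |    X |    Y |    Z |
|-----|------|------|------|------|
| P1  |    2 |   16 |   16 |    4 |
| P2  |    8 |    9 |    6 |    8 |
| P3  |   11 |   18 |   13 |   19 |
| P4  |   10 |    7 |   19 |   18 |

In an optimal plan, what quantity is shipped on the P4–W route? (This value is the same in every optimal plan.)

Solving gives:
  P1→W: 35 × 2 = 70
  P1→Z: 80 × 4 = 320
  P2→Y: 80 × 6 = 480
  P2→Z: 15 × 8 = 120
  P3→W: 30 × 11 = 330
  P4→W: 75 × 10 = 750
  P4→X: 10 × 7 = 70
Total cost = 2140.
So P4→W carries 75 TEU.

75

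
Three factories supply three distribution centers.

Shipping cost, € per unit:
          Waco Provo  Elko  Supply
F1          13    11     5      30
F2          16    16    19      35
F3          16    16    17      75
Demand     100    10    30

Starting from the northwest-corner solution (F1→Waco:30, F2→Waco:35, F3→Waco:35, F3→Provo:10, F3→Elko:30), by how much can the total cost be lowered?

Current plan cost = 30·13 + 35·16 + 35·16 + 10·16 + 30·17 = €2180.
Optimal plan:
  F1→Elko: 30 × €5 = €150
  F2→Waco: 35 × €16 = €560
  F3→Waco: 65 × €16 = €1040
  F3→Provo: 10 × €16 = €160
Optimal cost = €1910.
Saving = 2180 − 1910 = €270.

270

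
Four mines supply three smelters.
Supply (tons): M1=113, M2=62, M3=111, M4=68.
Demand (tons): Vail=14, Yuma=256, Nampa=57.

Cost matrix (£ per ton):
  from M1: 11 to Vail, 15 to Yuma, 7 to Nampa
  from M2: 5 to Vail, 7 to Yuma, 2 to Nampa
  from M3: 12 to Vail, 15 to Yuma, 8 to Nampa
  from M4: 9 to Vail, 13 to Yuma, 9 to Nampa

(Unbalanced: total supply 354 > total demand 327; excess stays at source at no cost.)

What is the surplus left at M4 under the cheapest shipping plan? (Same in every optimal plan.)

An optimal plan:
  M1 to Yuma: 29 × £15 = £435
  M1 to Nampa: 57 × £7 = £399
  M2 to Yuma: 62 × £7 = £434
  M3 to Yuma: 111 × £15 = £1665
  M4 to Vail: 14 × £9 = £126
  M4 to Yuma: 54 × £13 = £702
Total cost = £3761.
M4 ships 68 of its 68, leaving 0.

0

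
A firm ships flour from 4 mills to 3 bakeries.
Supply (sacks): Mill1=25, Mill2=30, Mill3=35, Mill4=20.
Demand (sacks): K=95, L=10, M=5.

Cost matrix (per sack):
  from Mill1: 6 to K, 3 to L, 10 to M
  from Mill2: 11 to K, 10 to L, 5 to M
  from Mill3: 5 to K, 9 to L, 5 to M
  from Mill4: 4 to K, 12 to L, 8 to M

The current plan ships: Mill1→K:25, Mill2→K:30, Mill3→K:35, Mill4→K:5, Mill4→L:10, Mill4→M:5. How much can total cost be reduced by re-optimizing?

Current plan cost = 25·6 + 30·11 + 35·5 + 5·4 + 10·12 + 5·8 = 835.
Optimal plan:
  Mill1 to K: 15 × 6 = 90
  Mill1 to L: 10 × 3 = 30
  Mill2 to K: 25 × 11 = 275
  Mill2 to M: 5 × 5 = 25
  Mill3 to K: 35 × 5 = 175
  Mill4 to K: 20 × 4 = 80
Optimal cost = 675.
Saving = 835 − 675 = 160.

160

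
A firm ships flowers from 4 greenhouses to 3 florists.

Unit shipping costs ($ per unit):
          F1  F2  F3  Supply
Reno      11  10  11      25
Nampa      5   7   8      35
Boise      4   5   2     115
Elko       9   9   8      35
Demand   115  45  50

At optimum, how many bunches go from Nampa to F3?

The minimum-cost plan:
  Reno–F2: 25 bunches
  Nampa–F1: 35 bunches
  Boise–F1: 65 bunches
  Boise–F3: 50 bunches
  Elko–F1: 15 bunches
  Elko–F2: 20 bunches
Total cost = $1100.
The route Nampa→F3 is not used.

0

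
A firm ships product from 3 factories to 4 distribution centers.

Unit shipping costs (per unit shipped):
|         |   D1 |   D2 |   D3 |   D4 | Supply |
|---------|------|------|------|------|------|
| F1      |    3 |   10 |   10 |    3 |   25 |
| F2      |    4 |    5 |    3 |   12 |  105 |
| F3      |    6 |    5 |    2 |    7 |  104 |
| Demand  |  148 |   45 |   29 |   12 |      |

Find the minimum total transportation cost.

An optimal shipping plan:
  F1→D1: 13 × 3 = 39
  F1→D4: 12 × 3 = 36
  F2→D1: 105 × 4 = 420
  F3→D1: 30 × 6 = 180
  F3→D2: 45 × 5 = 225
  F3→D3: 29 × 2 = 58
Total = 39 + 36 + 420 + 180 + 225 + 58 = 958.

958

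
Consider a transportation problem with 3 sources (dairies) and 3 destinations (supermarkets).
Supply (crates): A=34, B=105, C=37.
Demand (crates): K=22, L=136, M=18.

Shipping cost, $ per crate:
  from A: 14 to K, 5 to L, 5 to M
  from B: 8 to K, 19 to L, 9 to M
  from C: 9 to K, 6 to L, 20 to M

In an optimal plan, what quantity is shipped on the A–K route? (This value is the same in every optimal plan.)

The minimum-cost plan:
  A→L: 34 × $5 = $170
  B→K: 22 × $8 = $176
  B→L: 65 × $19 = $1235
  B→M: 18 × $9 = $162
  C→L: 37 × $6 = $222
Total cost = $1965.
The route A→K is not used.

0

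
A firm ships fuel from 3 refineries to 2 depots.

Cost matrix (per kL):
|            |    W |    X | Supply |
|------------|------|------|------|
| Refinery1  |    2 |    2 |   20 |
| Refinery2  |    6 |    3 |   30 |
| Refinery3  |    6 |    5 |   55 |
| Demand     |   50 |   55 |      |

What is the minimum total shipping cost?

Optimal allocation:
  Refinery1→W: 20 × 2 = 40
  Refinery2→X: 30 × 3 = 90
  Refinery3→W: 30 × 6 = 180
  Refinery3→X: 25 × 5 = 125
Total = 40 + 90 + 180 + 125 = 435.

435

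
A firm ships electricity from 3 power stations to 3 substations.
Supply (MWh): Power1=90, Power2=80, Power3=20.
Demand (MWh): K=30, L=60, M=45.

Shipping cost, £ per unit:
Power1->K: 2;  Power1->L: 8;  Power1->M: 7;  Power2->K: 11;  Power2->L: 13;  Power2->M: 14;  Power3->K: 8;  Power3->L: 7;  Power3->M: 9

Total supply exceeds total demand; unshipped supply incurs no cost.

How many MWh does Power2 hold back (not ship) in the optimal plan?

55

Minimum-cost shipments:
  Power1->K: 30 × £2 = £60
  Power1->L: 15 × £8 = £120
  Power1->M: 45 × £7 = £315
  Power2->L: 25 × £13 = £325
  Power3->L: 20 × £7 = £140
Total cost = £960.
Power2 ships 25 of its 80, leaving 55.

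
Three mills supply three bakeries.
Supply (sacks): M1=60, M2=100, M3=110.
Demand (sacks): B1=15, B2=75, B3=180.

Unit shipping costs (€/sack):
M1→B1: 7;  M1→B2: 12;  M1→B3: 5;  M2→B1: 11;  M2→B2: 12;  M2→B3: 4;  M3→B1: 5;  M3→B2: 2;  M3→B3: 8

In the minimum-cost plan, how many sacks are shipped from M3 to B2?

75

Solving gives:
  M1 to B3: 60 sacks
  M2 to B3: 100 sacks
  M3 to B1: 15 sacks
  M3 to B2: 75 sacks
  M3 to B3: 20 sacks
Total cost = €1085.
So M3→B2 carries 75 sacks.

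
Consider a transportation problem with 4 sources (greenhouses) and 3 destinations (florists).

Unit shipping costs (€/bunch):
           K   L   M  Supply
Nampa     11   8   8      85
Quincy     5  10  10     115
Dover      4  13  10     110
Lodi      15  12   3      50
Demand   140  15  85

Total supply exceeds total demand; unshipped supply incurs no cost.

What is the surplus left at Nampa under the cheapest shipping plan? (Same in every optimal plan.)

35

Minimum-cost shipments:
  Nampa–L: 15 bunches
  Nampa–M: 35 bunches
  Quincy–K: 30 bunches
  Dover–K: 110 bunches
  Lodi–M: 50 bunches
Total cost = €1140.
Nampa ships 50 of its 85, leaving 35.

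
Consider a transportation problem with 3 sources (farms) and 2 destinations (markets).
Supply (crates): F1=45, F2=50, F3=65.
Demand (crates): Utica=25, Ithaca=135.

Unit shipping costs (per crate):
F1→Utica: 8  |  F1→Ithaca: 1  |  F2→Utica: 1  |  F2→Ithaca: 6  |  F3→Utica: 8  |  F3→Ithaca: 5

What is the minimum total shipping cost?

Optimal allocation:
  F1→Ithaca: 45 × 1 = 45
  F2→Utica: 25 × 1 = 25
  F2→Ithaca: 25 × 6 = 150
  F3→Ithaca: 65 × 5 = 325
Total = 45 + 25 + 150 + 325 = 545.
(Supply check: F1 ships 45; F2 ships 50; F3 ships 65.)

545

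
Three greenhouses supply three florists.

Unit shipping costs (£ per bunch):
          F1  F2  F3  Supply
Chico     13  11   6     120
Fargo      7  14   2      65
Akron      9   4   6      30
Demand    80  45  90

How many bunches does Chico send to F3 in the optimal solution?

90

Solving gives:
  Chico–F1: 15 × £13 = £195
  Chico–F2: 15 × £11 = £165
  Chico–F3: 90 × £6 = £540
  Fargo–F1: 65 × £7 = £455
  Akron–F2: 30 × £4 = £120
Total cost = £1475.
So Chico→F3 carries 90 bunches.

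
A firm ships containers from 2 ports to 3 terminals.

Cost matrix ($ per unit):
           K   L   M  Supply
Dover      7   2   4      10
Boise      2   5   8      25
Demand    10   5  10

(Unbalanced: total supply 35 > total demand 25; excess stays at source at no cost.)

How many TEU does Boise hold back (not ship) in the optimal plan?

10

An optimal plan:
  Dover–M: 10 × $4 = $40
  Boise–K: 10 × $2 = $20
  Boise–L: 5 × $5 = $25
Total cost = $85.
Boise ships 15 of its 25, leaving 10.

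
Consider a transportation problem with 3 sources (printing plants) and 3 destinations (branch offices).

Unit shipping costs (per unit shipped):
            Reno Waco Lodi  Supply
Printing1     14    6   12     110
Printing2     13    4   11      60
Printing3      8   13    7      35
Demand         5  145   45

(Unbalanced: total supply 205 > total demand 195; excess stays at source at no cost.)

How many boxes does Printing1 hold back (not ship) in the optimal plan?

An optimal plan:
  Printing1–Waco: 85 × 6 = 510
  Printing1–Lodi: 15 × 12 = 180
  Printing2–Waco: 60 × 4 = 240
  Printing3–Reno: 5 × 8 = 40
  Printing3–Lodi: 30 × 7 = 210
Total cost = 1180.
Printing1 ships 100 of its 110, leaving 10.

10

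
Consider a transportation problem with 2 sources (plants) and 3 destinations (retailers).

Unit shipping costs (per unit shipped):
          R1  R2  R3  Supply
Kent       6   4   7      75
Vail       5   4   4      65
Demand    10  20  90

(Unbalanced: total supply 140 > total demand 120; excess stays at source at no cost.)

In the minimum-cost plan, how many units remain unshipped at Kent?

20

Minimum-cost shipments:
  Kent->R1: 10 × 6 = 60
  Kent->R2: 20 × 4 = 80
  Kent->R3: 25 × 7 = 175
  Vail->R3: 65 × 4 = 260
Total cost = 575.
Kent ships 55 of its 75, leaving 20.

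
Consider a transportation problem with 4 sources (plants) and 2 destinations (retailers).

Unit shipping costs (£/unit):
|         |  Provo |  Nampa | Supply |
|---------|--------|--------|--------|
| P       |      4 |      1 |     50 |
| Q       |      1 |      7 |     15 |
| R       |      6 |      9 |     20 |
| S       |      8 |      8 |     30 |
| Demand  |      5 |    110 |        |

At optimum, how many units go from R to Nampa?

The minimum-cost plan:
  P to Nampa: 50 × £1 = £50
  Q to Provo: 5 × £1 = £5
  Q to Nampa: 10 × £7 = £70
  R to Nampa: 20 × £9 = £180
  S to Nampa: 30 × £8 = £240
Total cost = £545.
So R→Nampa carries 20 units.

20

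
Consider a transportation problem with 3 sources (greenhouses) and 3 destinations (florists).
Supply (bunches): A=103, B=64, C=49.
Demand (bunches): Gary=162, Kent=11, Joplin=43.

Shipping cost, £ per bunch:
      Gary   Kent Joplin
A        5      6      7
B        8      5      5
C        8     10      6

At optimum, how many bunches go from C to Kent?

Optimal shipments:
  A->Gary: 103 bunches
  B->Gary: 10 bunches
  B->Kent: 11 bunches
  B->Joplin: 43 bunches
  C->Gary: 49 bunches
Total cost = £1257.
The route C→Kent is not used.

0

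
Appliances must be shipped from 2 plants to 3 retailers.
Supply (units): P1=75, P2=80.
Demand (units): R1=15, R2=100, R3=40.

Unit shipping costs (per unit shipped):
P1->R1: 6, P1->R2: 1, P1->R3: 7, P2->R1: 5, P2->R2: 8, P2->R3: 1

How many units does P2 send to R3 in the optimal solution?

40

Solving gives:
  P1 to R2: 75 × 1 = 75
  P2 to R1: 15 × 5 = 75
  P2 to R2: 25 × 8 = 200
  P2 to R3: 40 × 1 = 40
Total cost = 390.
So P2→R3 carries 40 units.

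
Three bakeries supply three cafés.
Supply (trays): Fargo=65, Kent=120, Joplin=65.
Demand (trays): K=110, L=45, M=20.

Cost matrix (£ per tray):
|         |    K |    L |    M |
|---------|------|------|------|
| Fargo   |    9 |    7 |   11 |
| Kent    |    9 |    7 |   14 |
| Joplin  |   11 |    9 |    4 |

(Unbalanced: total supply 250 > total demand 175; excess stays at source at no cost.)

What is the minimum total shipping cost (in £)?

1385

Optimal allocation:
  Fargo->L: 45 × £7 = £315
  Kent->K: 110 × £9 = £990
  Joplin->M: 20 × £4 = £80
Total = 315 + 990 + 80 = £1385.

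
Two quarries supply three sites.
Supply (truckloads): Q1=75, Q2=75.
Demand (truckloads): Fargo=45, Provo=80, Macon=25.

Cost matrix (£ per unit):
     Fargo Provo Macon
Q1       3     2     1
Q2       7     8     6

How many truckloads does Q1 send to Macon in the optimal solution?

0

Solving gives:
  Q1->Provo: 75 × £2 = £150
  Q2->Fargo: 45 × £7 = £315
  Q2->Provo: 5 × £8 = £40
  Q2->Macon: 25 × £6 = £150
Total cost = £655.
The route Q1→Macon is not used.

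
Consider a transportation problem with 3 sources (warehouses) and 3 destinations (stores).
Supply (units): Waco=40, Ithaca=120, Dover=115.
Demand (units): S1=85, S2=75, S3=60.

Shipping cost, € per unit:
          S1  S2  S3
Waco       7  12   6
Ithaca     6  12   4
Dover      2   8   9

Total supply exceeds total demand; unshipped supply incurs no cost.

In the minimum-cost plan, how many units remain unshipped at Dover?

Minimum-cost shipments:
  Waco–S2: 40 units
  Ithaca–S2: 5 units
  Ithaca–S3: 60 units
  Dover–S1: 85 units
  Dover–S2: 30 units
Total cost = €1190.
Dover ships 115 of its 115, leaving 0.

0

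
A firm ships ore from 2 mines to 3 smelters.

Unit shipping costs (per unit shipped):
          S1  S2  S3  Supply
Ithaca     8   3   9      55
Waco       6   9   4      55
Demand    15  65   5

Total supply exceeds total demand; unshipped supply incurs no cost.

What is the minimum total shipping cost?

365

A cheapest plan:
  Ithaca->S2: 55 × 3 = 165
  Waco->S1: 15 × 6 = 90
  Waco->S2: 10 × 9 = 90
  Waco->S3: 5 × 4 = 20
Total = 165 + 90 + 90 + 20 = 365.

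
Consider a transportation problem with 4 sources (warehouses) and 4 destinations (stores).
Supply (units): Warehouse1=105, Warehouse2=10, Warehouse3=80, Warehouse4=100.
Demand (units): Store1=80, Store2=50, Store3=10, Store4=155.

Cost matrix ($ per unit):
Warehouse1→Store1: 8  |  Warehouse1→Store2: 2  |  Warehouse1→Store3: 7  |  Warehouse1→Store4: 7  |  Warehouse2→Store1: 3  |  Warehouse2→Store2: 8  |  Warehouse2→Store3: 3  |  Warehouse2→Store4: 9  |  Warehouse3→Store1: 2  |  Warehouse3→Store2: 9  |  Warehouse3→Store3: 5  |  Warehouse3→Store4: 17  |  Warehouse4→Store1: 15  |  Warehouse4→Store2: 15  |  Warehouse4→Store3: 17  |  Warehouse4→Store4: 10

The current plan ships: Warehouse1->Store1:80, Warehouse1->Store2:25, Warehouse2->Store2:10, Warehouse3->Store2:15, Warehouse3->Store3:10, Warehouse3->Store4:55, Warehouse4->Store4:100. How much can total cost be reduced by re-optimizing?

Current plan cost = 80·8 + 25·2 + 10·8 + 15·9 + 10·5 + 55·17 + 100·10 = $2890.
Optimal plan:
  Warehouse1 to Store2: 50 × $2 = $100
  Warehouse1 to Store4: 55 × $7 = $385
  Warehouse2 to Store3: 10 × $3 = $30
  Warehouse3 to Store1: 80 × $2 = $160
  Warehouse4 to Store4: 100 × $10 = $1000
Optimal cost = $1675.
Saving = 2890 − 1675 = $1215.

1215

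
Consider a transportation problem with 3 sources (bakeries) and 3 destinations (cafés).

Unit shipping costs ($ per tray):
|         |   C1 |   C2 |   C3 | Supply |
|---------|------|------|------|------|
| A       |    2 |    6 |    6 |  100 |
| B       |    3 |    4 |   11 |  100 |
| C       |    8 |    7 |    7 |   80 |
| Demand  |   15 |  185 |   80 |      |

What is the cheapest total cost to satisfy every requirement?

A cheapest plan:
  A→C1: 15 × $2 = $30
  A→C2: 5 × $6 = $30
  A→C3: 80 × $6 = $480
  B→C2: 100 × $4 = $400
  C→C2: 80 × $7 = $560
Total = 30 + 30 + 480 + 400 + 560 = $1500.

1500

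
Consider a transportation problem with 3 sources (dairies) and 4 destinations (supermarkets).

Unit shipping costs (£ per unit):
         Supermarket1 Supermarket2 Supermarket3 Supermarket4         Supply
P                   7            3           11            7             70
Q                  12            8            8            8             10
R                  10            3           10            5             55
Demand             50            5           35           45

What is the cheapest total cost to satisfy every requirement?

An optimal shipping plan:
  P to Supermarket1: 50 × £7 = £350
  P to Supermarket2: 5 × £3 = £15
  P to Supermarket3: 15 × £11 = £165
  Q to Supermarket3: 10 × £8 = £80
  R to Supermarket3: 10 × £10 = £100
  R to Supermarket4: 45 × £5 = £225
Total = 350 + 15 + 165 + 80 + 100 + 225 = £935.
(Supply check: P ships 70; Q ships 10; R ships 55.)

935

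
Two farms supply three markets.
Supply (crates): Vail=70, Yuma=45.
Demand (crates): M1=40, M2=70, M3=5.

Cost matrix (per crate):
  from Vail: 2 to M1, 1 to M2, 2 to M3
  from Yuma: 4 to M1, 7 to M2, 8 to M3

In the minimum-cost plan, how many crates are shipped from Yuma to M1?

40

Solving gives:
  Vail->M2: 65 × 1 = 65
  Vail->M3: 5 × 2 = 10
  Yuma->M1: 40 × 4 = 160
  Yuma->M2: 5 × 7 = 35
Total cost = 270.
So Yuma→M1 carries 40 crates.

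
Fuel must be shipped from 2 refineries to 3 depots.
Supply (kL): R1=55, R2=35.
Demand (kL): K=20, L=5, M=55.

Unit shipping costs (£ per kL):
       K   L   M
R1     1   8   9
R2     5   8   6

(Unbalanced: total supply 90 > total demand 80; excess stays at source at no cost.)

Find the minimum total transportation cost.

A cheapest plan:
  R1 to K: 20 × £1 = £20
  R1 to L: 5 × £8 = £40
  R1 to M: 20 × £9 = £180
  R2 to M: 35 × £6 = £210
Total = 20 + 40 + 180 + 210 = £450.

450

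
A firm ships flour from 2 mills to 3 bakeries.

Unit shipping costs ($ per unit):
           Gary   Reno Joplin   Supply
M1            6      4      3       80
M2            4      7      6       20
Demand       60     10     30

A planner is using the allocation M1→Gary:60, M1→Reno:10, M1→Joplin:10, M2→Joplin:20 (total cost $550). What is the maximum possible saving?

Current plan cost = 60·6 + 10·4 + 10·3 + 20·6 = $550.
Optimal plan:
  M1→Gary: 40 × $6 = $240
  M1→Reno: 10 × $4 = $40
  M1→Joplin: 30 × $3 = $90
  M2→Gary: 20 × $4 = $80
Optimal cost = $450.
Saving = 550 − 450 = $100.

100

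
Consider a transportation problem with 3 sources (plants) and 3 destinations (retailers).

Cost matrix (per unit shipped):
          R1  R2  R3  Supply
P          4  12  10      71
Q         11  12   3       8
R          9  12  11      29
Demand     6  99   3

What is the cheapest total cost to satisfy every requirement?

Optimal allocation:
  P–R1: 6 × 4 = 24
  P–R2: 65 × 12 = 780
  Q–R2: 5 × 12 = 60
  Q–R3: 3 × 3 = 9
  R–R2: 29 × 12 = 348
Total = 24 + 780 + 60 + 9 + 348 = 1221.

1221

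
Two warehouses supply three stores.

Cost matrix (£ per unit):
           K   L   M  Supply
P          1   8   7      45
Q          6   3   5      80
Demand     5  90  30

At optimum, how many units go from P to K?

5

Optimal shipments:
  P–K: 5 units
  P–L: 10 units
  P–M: 30 units
  Q–L: 80 units
Total cost = £535.
So P→K carries 5 units.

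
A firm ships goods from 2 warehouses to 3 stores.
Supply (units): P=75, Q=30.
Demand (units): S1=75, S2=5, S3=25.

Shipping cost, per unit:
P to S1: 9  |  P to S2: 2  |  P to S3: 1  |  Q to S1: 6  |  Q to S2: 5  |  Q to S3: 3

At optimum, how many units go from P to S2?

Optimal shipments:
  P to S1: 45 × 9 = 405
  P to S2: 5 × 2 = 10
  P to S3: 25 × 1 = 25
  Q to S1: 30 × 6 = 180
Total cost = 620.
So P→S2 carries 5 units.

5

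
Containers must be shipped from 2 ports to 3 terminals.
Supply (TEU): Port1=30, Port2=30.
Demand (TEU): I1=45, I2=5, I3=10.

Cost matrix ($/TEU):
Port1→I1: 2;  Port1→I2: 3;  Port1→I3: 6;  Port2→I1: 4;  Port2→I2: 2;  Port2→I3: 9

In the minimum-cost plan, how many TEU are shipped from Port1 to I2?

0

Solving gives:
  Port1 to I1: 20 TEU
  Port1 to I3: 10 TEU
  Port2 to I1: 25 TEU
  Port2 to I2: 5 TEU
Total cost = $210.
The route Port1→I2 is not used.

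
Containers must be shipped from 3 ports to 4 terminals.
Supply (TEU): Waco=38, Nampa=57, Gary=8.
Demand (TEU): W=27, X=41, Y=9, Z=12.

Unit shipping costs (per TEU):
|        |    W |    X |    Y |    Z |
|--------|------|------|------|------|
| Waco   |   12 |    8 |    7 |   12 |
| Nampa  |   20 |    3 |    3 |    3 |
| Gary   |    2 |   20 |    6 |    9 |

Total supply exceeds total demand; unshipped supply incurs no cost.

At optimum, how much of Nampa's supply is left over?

Minimum-cost shipments:
  Waco->W: 19 × 12 = 228
  Waco->Y: 5 × 7 = 35
  Nampa->X: 41 × 3 = 123
  Nampa->Y: 4 × 3 = 12
  Nampa->Z: 12 × 3 = 36
  Gary->W: 8 × 2 = 16
Total cost = 450.
Nampa ships 57 of its 57, leaving 0.

0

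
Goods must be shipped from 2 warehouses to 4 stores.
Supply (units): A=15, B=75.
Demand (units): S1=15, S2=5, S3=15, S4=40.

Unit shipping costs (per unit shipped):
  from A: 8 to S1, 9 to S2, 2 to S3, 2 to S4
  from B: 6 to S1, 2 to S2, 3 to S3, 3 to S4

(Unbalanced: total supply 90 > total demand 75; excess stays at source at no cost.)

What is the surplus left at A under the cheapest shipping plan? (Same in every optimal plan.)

An optimal plan:
  A to S3: 15 × 2 = 30
  B to S1: 15 × 6 = 90
  B to S2: 5 × 2 = 10
  B to S4: 40 × 3 = 120
Total cost = 250.
A ships 15 of its 15, leaving 0.

0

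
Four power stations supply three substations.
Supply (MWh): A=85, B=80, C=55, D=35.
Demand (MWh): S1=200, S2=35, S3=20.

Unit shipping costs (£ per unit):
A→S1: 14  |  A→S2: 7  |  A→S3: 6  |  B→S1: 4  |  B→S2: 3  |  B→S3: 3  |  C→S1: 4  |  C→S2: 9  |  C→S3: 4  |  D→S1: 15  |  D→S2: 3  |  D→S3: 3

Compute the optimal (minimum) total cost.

1675

One minimum-cost allocation:
  A to S1: 65 × £14 = £910
  A to S3: 20 × £6 = £120
  B to S1: 80 × £4 = £320
  C to S1: 55 × £4 = £220
  D to S2: 35 × £3 = £105
Total = 910 + 120 + 320 + 220 + 105 = £1675.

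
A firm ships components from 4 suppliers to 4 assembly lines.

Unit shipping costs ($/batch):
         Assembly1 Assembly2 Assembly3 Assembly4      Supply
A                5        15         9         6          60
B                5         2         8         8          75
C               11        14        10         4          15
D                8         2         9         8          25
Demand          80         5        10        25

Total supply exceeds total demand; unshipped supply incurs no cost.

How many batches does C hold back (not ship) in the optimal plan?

0

An optimal plan:
  A to Assembly1: 50 × $5 = $250
  A to Assembly4: 10 × $6 = $60
  B to Assembly1: 30 × $5 = $150
  B to Assembly2: 5 × $2 = $10
  B to Assembly3: 10 × $8 = $80
  C to Assembly4: 15 × $4 = $60
Total cost = $610.
C ships 15 of its 15, leaving 0.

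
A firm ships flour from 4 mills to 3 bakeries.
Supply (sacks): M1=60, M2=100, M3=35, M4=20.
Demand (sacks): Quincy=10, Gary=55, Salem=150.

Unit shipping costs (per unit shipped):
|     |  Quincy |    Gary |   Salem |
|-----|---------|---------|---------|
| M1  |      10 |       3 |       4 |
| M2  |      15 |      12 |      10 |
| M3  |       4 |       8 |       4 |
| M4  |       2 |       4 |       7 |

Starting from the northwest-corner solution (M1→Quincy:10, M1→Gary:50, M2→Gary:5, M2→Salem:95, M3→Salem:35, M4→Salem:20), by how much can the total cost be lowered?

Current plan cost = 10·10 + 50·3 + 5·12 + 95·10 + 35·4 + 20·7 = 1540.
Optimal plan:
  M1→Gary: 45 × 3 = 135
  M1→Salem: 15 × 4 = 60
  M2→Salem: 100 × 10 = 1000
  M3→Salem: 35 × 4 = 140
  M4→Quincy: 10 × 2 = 20
  M4→Gary: 10 × 4 = 40
Optimal cost = 1395.
Saving = 1540 − 1395 = 145.

145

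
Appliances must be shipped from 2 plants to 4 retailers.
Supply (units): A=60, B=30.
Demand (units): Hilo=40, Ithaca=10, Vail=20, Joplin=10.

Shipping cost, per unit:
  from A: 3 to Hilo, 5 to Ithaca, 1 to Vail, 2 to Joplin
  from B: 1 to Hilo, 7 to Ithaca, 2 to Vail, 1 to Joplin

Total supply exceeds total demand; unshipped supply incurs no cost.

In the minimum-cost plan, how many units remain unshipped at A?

An optimal plan:
  A->Hilo: 10 × 3 = 30
  A->Ithaca: 10 × 5 = 50
  A->Vail: 20 × 1 = 20
  A->Joplin: 10 × 2 = 20
  B->Hilo: 30 × 1 = 30
Total cost = 150.
A ships 50 of its 60, leaving 10.

10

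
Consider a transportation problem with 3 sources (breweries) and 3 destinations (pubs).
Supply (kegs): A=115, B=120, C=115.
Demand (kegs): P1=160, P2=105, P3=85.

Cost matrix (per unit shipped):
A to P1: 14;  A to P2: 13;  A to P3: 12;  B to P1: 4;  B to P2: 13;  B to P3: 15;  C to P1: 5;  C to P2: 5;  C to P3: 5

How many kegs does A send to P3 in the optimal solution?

85

The minimum-cost plan:
  A->P2: 30 × 13 = 390
  A->P3: 85 × 12 = 1020
  B->P1: 120 × 4 = 480
  C->P1: 40 × 5 = 200
  C->P2: 75 × 5 = 375
Total cost = 2465.
So A→P3 carries 85 kegs.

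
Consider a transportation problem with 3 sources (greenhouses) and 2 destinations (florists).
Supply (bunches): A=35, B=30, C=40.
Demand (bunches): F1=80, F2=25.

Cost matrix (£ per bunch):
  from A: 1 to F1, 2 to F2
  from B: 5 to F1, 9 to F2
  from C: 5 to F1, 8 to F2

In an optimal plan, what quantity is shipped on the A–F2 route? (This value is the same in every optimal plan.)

25

Solving gives:
  A to F1: 10 × £1 = £10
  A to F2: 25 × £2 = £50
  B to F1: 30 × £5 = £150
  C to F1: 40 × £5 = £200
Total cost = £410.
So A→F2 carries 25 bunches.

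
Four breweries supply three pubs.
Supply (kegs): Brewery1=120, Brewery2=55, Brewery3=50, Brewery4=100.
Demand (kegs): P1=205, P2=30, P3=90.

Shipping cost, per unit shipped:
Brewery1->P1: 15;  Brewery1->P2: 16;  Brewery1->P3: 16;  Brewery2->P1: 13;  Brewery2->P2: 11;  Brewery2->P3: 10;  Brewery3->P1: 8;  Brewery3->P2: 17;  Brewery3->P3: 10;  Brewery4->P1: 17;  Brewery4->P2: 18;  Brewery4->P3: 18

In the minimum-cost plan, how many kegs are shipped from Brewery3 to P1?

50

Solving gives:
  Brewery1 to P1: 55 kegs
  Brewery1 to P2: 30 kegs
  Brewery1 to P3: 35 kegs
  Brewery2 to P3: 55 kegs
  Brewery3 to P1: 50 kegs
  Brewery4 to P1: 100 kegs
Total cost = 4515.
So Brewery3→P1 carries 50 kegs.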